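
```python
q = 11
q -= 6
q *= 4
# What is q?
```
Trace:
  q=11
  q=5
  q=20

Final answer: 20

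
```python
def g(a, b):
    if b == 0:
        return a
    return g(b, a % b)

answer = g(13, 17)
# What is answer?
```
Call trace:
g(a=13, b=17)
  g(a=17, b=13)
    g(a=13, b=4)
      g(a=4, b=1)
        g(a=1, b=0)
        -> return 1
      -> return 1
    -> return 1
  -> return 1
-> return 1

Final answer: 1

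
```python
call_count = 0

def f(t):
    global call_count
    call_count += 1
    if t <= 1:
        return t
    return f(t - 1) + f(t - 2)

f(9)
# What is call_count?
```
Call trace (a repeated sub-call is expanded the first time; later identical calls just restate its return value):
f(t=9)
  f(t=8)
    f(t=7)
      f(t=6)
        f(t=5)
          f(t=4)
            f(t=3)
              f(t=2)
                f(t=1)
                -> return 1
                f(t=0)
                -> return 0
              -> return 1
              f(t=1)
              -> return 1
            -> return 2
            f(t=2) -> return 1  (same call as traced above)
          -> return 3
          f(t=3) -> return 2  (same call as traced above)
        -> return 5
        f(t=4) -> return 3  (same call as traced above)
      -> return 8
      f(t=5) -> return 5  (same call as traced above)
    -> return 13
    f(t=6) -> return 8  (same call as traced above)
  -> return 21
  f(t=7) -> return 13  (same call as traced above)
-> return 34

call_count is incremented once per call, so count the calls in each subtree. Let C(t) = number of calls made by f(t).
C(0) = C(1) = 1 (base case, no recursion); C(t) = 1 + C(t - 1) + C(t - 2) otherwise.
C(2) = 1 + C(1) + C(0) = 1 + 1 + 1 = 3
C(3) = 1 + C(2) + C(1) = 1 + 3 + 1 = 5
C(4) = 1 + C(3) + C(2) = 1 + 5 + 3 = 9
C(5) = 1 + C(4) + C(3) = 1 + 9 + 5 = 15
C(6) = 1 + C(5) + C(4) = 1 + 15 + 9 = 25
C(7) = 1 + C(6) + C(5) = 1 + 25 + 15 = 41
C(8) = 1 + C(7) + C(6) = 1 + 41 + 25 = 67
C(9) = 1 + C(8) + C(7) = 1 + 67 + 41 = 109
call_count = C(9) = 109

Final answer: 109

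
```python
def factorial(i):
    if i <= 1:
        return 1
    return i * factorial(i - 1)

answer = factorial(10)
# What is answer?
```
Call trace:
factorial(i=10)
  factorial(i=9)
    factorial(i=8)
      factorial(i=7)
        factorial(i=6)
          factorial(i=5)
            factorial(i=4)
              factorial(i=3)
                factorial(i=2)
                  factorial(i=1)
                  -> return 1
                -> return 2
              -> return 6
            -> return 24
          -> return 120
        -> return 720
      -> return 5040
    -> return 40320
  -> return 362880
-> return 3628800

Final answer: 3628800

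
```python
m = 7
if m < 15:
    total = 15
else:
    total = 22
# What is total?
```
Trace:
  m=7
  m=7, total=15

Final answer: 15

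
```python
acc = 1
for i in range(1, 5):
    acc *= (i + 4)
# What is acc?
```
Trace:
  acc=1
  acc=5, i=1
  acc=30, i=2
  acc=210, i=3
  acc=1680, i=4

Final answer: 1680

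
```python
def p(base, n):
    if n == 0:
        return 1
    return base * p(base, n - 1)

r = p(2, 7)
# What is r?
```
Call trace:
p(base=2, n=7)
  p(base=2, n=6)
    p(base=2, n=5)
      p(base=2, n=4)
        p(base=2, n=3)
          p(base=2, n=2)
            p(base=2, n=1)
              p(base=2, n=0)
              -> return 1
            -> return 2
          -> return 4
        -> return 8
      -> return 16
    -> return 32
  -> return 64
-> return 128

Final answer: 128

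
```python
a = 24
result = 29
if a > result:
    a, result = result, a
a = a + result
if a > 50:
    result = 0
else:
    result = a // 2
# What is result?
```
Trace:
  a=24
  a=24, result=29
  a=24, result=29
  a=53, result=29
  a=53, result=0

Final answer: 0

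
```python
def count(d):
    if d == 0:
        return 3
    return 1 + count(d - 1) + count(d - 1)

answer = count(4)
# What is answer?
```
Call trace (a repeated sub-call is expanded the first time; later identical calls just restate its return value):
count(d=4)
  count(d=3)
    count(d=2)
      count(d=1)
        count(d=0)
        -> return 3
        count(d=0)
        -> return 3
      -> return 7
      count(d=1) -> return 7  (same call as traced above)
    -> return 15
    count(d=2) -> return 15  (same call as traced above)
  -> return 31
  count(d=3) -> return 31  (same call as traced above)
-> return 63

Final answer: 63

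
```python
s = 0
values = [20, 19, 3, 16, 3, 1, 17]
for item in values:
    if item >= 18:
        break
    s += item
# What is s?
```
Trace:
  s=0
  s=0, item=20

Final answer: 0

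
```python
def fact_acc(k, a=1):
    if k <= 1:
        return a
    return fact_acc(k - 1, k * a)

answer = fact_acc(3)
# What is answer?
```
Call trace:
fact_acc(k=3, a=1)
  fact_acc(k=2, a=3)
    fact_acc(k=1, a=6)
    -> return 6
  -> return 6
-> return 6

Final answer: 6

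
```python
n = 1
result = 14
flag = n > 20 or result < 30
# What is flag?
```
Trace:
  n=1
  n=1, result=14
  n=1, result=14, flag=True

Final answer: True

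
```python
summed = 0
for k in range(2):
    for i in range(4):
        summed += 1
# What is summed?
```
Trace:
  summed=0
  summed=1, k=0, i=0
  summed=2, k=0, i=1
  summed=3, k=0, i=2
  summed=4, k=0, i=3
  summed=5, k=1, i=0
  summed=6, k=1, i=1
  summed=7, k=1, i=2
  summed=8, k=1, i=3

Final answer: 8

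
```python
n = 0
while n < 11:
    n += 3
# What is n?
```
Trace:
  n=0
  n=3
  n=6
  n=9
  n=12

Final answer: 12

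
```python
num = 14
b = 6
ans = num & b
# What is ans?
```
Trace:
  num=14
  num=14, b=6
  num=14, b=6, ans=6

Final answer: 6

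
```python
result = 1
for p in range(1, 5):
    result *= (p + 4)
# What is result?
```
Trace:
  result=1
  result=5, p=1
  result=30, p=2
  result=210, p=3
  result=1680, p=4

Final answer: 1680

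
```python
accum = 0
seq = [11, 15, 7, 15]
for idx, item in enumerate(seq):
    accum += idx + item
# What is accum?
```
Trace:
  accum=0
  accum=11, idx=0, item=11
  accum=27, idx=1, item=15
  accum=36, idx=2, item=7
  accum=54, idx=3, item=15

Final answer: 54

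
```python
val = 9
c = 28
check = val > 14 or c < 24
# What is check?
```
Trace:
  val=9
  val=9, c=28
  val=9, c=28, check=False

Final answer: False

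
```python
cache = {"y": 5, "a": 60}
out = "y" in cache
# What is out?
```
Trace:
  cache={'y': 5, 'a': 60}
  cache={'y': 5, 'a': 60}, out=True

Final answer: True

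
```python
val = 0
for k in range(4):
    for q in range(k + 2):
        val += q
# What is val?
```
Trace:
  val=0
  val=0, k=0, q=0
  val=1, k=0, q=1
  val=1, k=1, q=0
  val=2, k=1, q=1
  val=4, k=1, q=2
  val=4, k=2, q=0
  val=5, k=2, q=1
  val=7, k=2, q=2
  val=10, k=2, q=3
  val=10, k=3, q=0
  val=11, k=3, q=1
  val=13, k=3, q=2
  val=16, k=3, q=3
  val=20, k=3, q=4

Final answer: 20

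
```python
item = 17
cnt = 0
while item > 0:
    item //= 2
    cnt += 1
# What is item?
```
Trace:
  item=17
  item=17, cnt=0
  item=8, cnt=1
  item=4, cnt=2
  item=2, cnt=3
  item=1, cnt=4
  item=0, cnt=5

Final answer: 0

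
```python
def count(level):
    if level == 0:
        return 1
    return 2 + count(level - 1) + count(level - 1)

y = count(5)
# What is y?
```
Call trace (a repeated sub-call is expanded the first time; later identical calls just restate its return value):
count(level=5)
  count(level=4)
    count(level=3)
      count(level=2)
        count(level=1)
          count(level=0)
          -> return 1
          count(level=0)
          -> return 1
        -> return 4
        count(level=1) -> return 4  (same call as traced above)
      -> return 10
      count(level=2) -> return 10  (same call as traced above)
    -> return 22
    count(level=3) -> return 22  (same call as traced above)
  -> return 46
  count(level=4) -> return 46  (same call as traced above)
-> return 94

Final answer: 94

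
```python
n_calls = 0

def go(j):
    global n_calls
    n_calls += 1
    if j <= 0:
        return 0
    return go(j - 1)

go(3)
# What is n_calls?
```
Call trace:
go(j=3)
  go(j=2)
    go(j=1)
      go(j=0)
      -> return 0
    -> return 0
  -> return 0
-> return 0

n_calls is incremented once per call. go is entered once for each j = 3, 2, 1, 0 (the j <= 0 call returns without recursing), i.e. 3 + 1 calls.
n_calls = 4

Final answer: 4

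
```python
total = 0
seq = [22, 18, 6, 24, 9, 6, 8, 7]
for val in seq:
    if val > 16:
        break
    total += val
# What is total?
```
Trace:
  total=0
  total=0, val=22

Final answer: 0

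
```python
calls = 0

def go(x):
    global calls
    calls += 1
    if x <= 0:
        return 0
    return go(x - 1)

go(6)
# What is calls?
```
Call trace:
go(x=6)
  go(x=5)
    go(x=4)
      go(x=3)
        go(x=2)
          go(x=1)
            go(x=0)
            -> return 0
          -> return 0
        -> return 0
      -> return 0
    -> return 0
  -> return 0
-> return 0

calls is incremented once per call. go is entered once for each x = 6, 5, 4, 3, 2, 1, 0 (the x <= 0 call returns without recursing), i.e. 6 + 1 calls.
calls = 7

Final answer: 7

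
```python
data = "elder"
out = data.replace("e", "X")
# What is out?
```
Trace:
  data='elder'
  data='elder', out='XldXr'

Final answer: 'XldXr'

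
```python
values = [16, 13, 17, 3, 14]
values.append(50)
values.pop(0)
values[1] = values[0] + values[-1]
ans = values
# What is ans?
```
Trace:
  values=[16, 13, 17, 3, 14]
  values=[16, 13, 17, 3, 14, 50]
  values=[13, 17, 3, 14, 50]
  values=[13, 63, 3, 14, 50]
  values=[13, 63, 3, 14, 50], ans=[13, 63, 3, 14, 50]

Final answer: [13, 63, 3, 14, 50]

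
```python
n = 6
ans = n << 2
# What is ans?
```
Trace:
  n=6
  n=6, ans=24

Final answer: 24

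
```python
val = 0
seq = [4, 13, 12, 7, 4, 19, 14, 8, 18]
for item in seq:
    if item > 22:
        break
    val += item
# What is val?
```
Trace:
  val=0
  val=4, item=4
  val=17, item=13
  val=29, item=12
  val=36, item=7
  val=40, item=4
  val=59, item=19
  val=73, item=14
  val=81, item=8
  val=99, item=18

Final answer: 99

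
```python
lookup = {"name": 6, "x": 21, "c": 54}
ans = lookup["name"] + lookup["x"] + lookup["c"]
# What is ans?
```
Trace:
  lookup={'name': 6, 'x': 21, 'c': 54}
  lookup={'name': 6, 'x': 21, 'c': 54}, ans=81

Final answer: 81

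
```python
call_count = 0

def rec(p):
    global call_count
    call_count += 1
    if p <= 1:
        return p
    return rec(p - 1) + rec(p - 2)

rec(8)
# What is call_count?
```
Call trace (a repeated sub-call is expanded the first time; later identical calls just restate its return value):
rec(p=8)
  rec(p=7)
    rec(p=6)
      rec(p=5)
        rec(p=4)
          rec(p=3)
            rec(p=2)
              rec(p=1)
              -> return 1
              rec(p=0)
              -> return 0
            -> return 1
            rec(p=1)
            -> return 1
          -> return 2
          rec(p=2) -> return 1  (same call as traced above)
        -> return 3
        rec(p=3) -> return 2  (same call as traced above)
      -> return 5
      rec(p=4) -> return 3  (same call as traced above)
    -> return 8
    rec(p=5) -> return 5  (same call as traced above)
  -> return 13
  rec(p=6) -> return 8  (same call as traced above)
-> return 21

call_count is incremented once per call, so count the calls in each subtree. Let C(p) = number of calls made by rec(p).
C(0) = C(1) = 1 (base case, no recursion); C(p) = 1 + C(p - 1) + C(p - 2) otherwise.
C(2) = 1 + C(1) + C(0) = 1 + 1 + 1 = 3
C(3) = 1 + C(2) + C(1) = 1 + 3 + 1 = 5
C(4) = 1 + C(3) + C(2) = 1 + 5 + 3 = 9
C(5) = 1 + C(4) + C(3) = 1 + 9 + 5 = 15
C(6) = 1 + C(5) + C(4) = 1 + 15 + 9 = 25
C(7) = 1 + C(6) + C(5) = 1 + 25 + 15 = 41
C(8) = 1 + C(7) + C(6) = 1 + 41 + 25 = 67
call_count = C(8) = 67

Final answer: 67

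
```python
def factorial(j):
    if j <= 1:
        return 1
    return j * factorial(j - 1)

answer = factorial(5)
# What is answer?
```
Call trace:
factorial(j=5)
  factorial(j=4)
    factorial(j=3)
      factorial(j=2)
        factorial(j=1)
        -> return 1
      -> return 2
    -> return 6
  -> return 24
-> return 120

Final answer: 120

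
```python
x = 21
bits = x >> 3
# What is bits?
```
Trace:
  x=21
  x=21, bits=2

Final answer: 2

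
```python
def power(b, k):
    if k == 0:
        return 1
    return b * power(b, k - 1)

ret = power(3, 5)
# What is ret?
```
Call trace:
power(b=3, k=5)
  power(b=3, k=4)
    power(b=3, k=3)
      power(b=3, k=2)
        power(b=3, k=1)
          power(b=3, k=0)
          -> return 1
        -> return 3
      -> return 9
    -> return 27
  -> return 81
-> return 243

Final answer: 243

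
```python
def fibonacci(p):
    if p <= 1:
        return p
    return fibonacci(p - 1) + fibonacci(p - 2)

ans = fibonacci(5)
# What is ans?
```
Call trace (a repeated sub-call is expanded the first time; later identical calls just restate its return value):
fibonacci(p=5)
  fibonacci(p=4)
    fibonacci(p=3)
      fibonacci(p=2)
        fibonacci(p=1)
        -> return 1
        fibonacci(p=0)
        -> return 0
      -> return 1
      fibonacci(p=1)
      -> return 1
    -> return 2
    fibonacci(p=2) -> return 1  (same call as traced above)
  -> return 3
  fibonacci(p=3) -> return 2  (same call as traced above)
-> return 5

Final answer: 5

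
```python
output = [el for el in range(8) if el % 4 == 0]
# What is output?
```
Trace:
  el=0
  el=1
  el=2
  el=3
  el=4
  el=5
  el=6
  el=7
  output=[0, 4]

Final answer: [0, 4]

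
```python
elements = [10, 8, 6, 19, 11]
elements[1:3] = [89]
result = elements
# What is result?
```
Trace:
  elements=[10, 8, 6, 19, 11]
  elements=[10, 89, 19, 11]
  elements=[10, 89, 19, 11], result=[10, 89, 19, 11]

Final answer: [10, 89, 19, 11]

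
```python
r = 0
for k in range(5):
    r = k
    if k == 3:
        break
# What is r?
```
Trace:
  r=0
  r=0, k=0
  r=1, k=1
  r=2, k=2
  r=3, k=3

Final answer: 3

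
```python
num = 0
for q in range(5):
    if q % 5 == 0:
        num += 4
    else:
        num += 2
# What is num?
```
Trace:
  num=0
  num=4, q=0
  num=6, q=1
  num=8, q=2
  num=10, q=3
  num=12, q=4

Final answer: 12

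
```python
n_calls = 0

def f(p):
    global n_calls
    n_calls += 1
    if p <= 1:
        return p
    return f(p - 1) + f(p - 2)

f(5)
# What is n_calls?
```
Call trace (a repeated sub-call is expanded the first time; later identical calls just restate its return value):
f(p=5)
  f(p=4)
    f(p=3)
      f(p=2)
        f(p=1)
        -> return 1
        f(p=0)
        -> return 0
      -> return 1
      f(p=1)
      -> return 1
    -> return 2
    f(p=2) -> return 1  (same call as traced above)
  -> return 3
  f(p=3) -> return 2  (same call as traced above)
-> return 5

n_calls is incremented once per call, so count the calls in each subtree. Let C(p) = number of calls made by f(p).
C(0) = C(1) = 1 (base case, no recursion); C(p) = 1 + C(p - 1) + C(p - 2) otherwise.
C(2) = 1 + C(1) + C(0) = 1 + 1 + 1 = 3
C(3) = 1 + C(2) + C(1) = 1 + 3 + 1 = 5
C(4) = 1 + C(3) + C(2) = 1 + 5 + 3 = 9
C(5) = 1 + C(4) + C(3) = 1 + 9 + 5 = 15
n_calls = C(5) = 15

Final answer: 15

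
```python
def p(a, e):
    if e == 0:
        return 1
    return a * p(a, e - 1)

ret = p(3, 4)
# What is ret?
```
Call trace:
p(a=3, e=4)
  p(a=3, e=3)
    p(a=3, e=2)
      p(a=3, e=1)
        p(a=3, e=0)
        -> return 1
      -> return 3
    -> return 9
  -> return 27
-> return 81

Final answer: 81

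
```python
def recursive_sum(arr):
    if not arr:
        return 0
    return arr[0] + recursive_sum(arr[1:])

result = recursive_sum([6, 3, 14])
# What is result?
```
Call trace:
recursive_sum(arr=[6, 3, 14])
  recursive_sum(arr=[3, 14])
    recursive_sum(arr=[14])
      recursive_sum(arr=[])
      -> return 0
    -> return 14
  -> return 17
-> return 23

Final answer: 23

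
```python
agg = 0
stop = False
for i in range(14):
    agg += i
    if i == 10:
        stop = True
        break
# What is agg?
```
Trace:
  agg=0
  agg=0, stop=False
  agg=0, stop=False, i=0
  agg=1, stop=False, i=1
  agg=3, stop=False, i=2
  agg=6, stop=False, i=3
  agg=10, stop=False, i=4
  agg=15, stop=False, i=5
  agg=21, stop=False, i=6
  agg=28, stop=False, i=7
  agg=36, stop=False, i=8
  agg=45, stop=False, i=9
  agg=55, stop=True, i=10

Final answer: 55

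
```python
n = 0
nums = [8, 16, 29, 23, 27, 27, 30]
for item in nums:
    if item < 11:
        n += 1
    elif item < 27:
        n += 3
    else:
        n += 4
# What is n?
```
Trace:
  n=0
  n=1, item=8
  n=4, item=16
  n=8, item=29
  n=11, item=23
  n=15, item=27
  n=19, item=27
  n=23, item=30

Final answer: 23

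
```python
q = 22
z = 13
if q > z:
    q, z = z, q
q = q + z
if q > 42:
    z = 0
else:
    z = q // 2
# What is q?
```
Trace:
  q=22
  q=22, z=13
  q=13, z=22
  q=35, z=22
  q=35, z=17

Final answer: 35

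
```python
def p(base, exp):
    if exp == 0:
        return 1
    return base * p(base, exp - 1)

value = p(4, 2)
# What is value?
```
Call trace:
p(base=4, exp=2)
  p(base=4, exp=1)
    p(base=4, exp=0)
    -> return 1
  -> return 4
-> return 16

Final answer: 16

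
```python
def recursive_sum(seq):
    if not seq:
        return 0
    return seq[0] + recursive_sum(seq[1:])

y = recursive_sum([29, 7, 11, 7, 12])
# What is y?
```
Call trace:
recursive_sum(seq=[29, 7, 11, 7, 12])
  recursive_sum(seq=[7, 11, 7, 12])
    recursive_sum(seq=[11, 7, 12])
      recursive_sum(seq=[7, 12])
        recursive_sum(seq=[12])
          recursive_sum(seq=[])
          -> return 0
        -> return 12
      -> return 19
    -> return 30
  -> return 37
-> return 66

Final answer: 66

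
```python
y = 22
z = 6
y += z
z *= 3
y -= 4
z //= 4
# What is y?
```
Trace:
  y=22
  y=22, z=6
  y=28, z=6
  y=28, z=18
  y=24, z=18
  y=24, z=4

Final answer: 24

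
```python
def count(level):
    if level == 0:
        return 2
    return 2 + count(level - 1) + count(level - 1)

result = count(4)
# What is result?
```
Call trace (a repeated sub-call is expanded the first time; later identical calls just restate its return value):
count(level=4)
  count(level=3)
    count(level=2)
      count(level=1)
        count(level=0)
        -> return 2
        count(level=0)
        -> return 2
      -> return 6
      count(level=1) -> return 6  (same call as traced above)
    -> return 14
    count(level=2) -> return 14  (same call as traced above)
  -> return 30
  count(level=3) -> return 30  (same call as traced above)
-> return 62

Final answer: 62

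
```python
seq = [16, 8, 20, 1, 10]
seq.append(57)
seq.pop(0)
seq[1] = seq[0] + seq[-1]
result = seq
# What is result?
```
Trace:
  seq=[16, 8, 20, 1, 10]
  seq=[16, 8, 20, 1, 10, 57]
  seq=[8, 20, 1, 10, 57]
  seq=[8, 65, 1, 10, 57]
  seq=[8, 65, 1, 10, 57], result=[8, 65, 1, 10, 57]

Final answer: [8, 65, 1, 10, 57]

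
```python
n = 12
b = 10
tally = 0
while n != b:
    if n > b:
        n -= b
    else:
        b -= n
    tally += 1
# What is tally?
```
Trace:
  n=12
  n=12, b=10
  n=12, b=10, tally=0
  n=2, b=10, tally=1
  n=2, b=8, tally=2
  n=2, b=6, tally=3
  n=2, b=4, tally=4
  n=2, b=2, tally=5

Final answer: 5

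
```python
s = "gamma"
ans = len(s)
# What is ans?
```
Trace:
  s='gamma'
  s='gamma', ans=5

Final answer: 5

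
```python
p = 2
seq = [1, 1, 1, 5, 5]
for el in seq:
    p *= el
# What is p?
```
Trace:
  p=2
  p=2, el=1
  p=2, el=1
  p=2, el=1
  p=10, el=5
  p=50, el=5

Final answer: 50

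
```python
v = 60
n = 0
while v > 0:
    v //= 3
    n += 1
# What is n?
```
Trace:
  v=60
  v=60, n=0
  v=20, n=1
  v=6, n=2
  v=2, n=3
  v=0, n=4

Final answer: 4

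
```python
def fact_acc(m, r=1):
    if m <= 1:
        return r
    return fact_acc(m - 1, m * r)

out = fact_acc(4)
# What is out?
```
Call trace:
fact_acc(m=4, r=1)
  fact_acc(m=3, r=4)
    fact_acc(m=2, r=12)
      fact_acc(m=1, r=24)
      -> return 24
    -> return 24
  -> return 24
-> return 24

Final answer: 24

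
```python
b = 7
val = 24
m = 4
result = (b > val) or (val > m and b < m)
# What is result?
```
Trace:
  b=7
  b=7, val=24
  b=7, val=24, m=4
  b=7, val=24, m=4, result=False

Final answer: False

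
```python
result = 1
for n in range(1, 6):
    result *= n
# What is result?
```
Trace:
  result=1
  result=1, n=1
  result=2, n=2
  result=6, n=3
  result=24, n=4
  result=120, n=5

Final answer: 120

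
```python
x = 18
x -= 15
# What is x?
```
Trace:
  x=18
  x=3

Final answer: 3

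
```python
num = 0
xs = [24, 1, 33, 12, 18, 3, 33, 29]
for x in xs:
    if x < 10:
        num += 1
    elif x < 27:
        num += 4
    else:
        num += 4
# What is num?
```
Trace:
  num=0
  num=4, x=24
  num=5, x=1
  num=9, x=33
  num=13, x=12
  num=17, x=18
  num=18, x=3
  num=22, x=33
  num=26, x=29

Final answer: 26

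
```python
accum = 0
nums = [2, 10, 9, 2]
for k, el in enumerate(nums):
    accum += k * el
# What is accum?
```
Trace:
  accum=0
  accum=0, k=0, el=2
  accum=10, k=1, el=10
  accum=28, k=2, el=9
  accum=34, k=3, el=2

Final answer: 34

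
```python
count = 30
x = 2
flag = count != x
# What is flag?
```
Trace:
  count=30
  count=30, x=2
  count=30, x=2, flag=True

Final answer: True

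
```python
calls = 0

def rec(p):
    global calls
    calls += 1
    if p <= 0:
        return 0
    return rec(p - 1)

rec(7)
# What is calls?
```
Call trace:
rec(p=7)
  rec(p=6)
    rec(p=5)
      rec(p=4)
        rec(p=3)
          rec(p=2)
            rec(p=1)
              rec(p=0)
              -> return 0
            -> return 0
          -> return 0
        -> return 0
      -> return 0
    -> return 0
  -> return 0
-> return 0

calls is incremented once per call. rec is entered once for each p = 7, 6, 5, 4, 3, 2, 1, 0 (the p <= 0 call returns without recursing), i.e. 7 + 1 calls.
calls = 8

Final answer: 8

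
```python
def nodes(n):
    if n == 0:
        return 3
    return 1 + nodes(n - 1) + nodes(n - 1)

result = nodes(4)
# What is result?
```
Call trace (a repeated sub-call is expanded the first time; later identical calls just restate its return value):
nodes(n=4)
  nodes(n=3)
    nodes(n=2)
      nodes(n=1)
        nodes(n=0)
        -> return 3
        nodes(n=0)
        -> return 3
      -> return 7
      nodes(n=1) -> return 7  (same call as traced above)
    -> return 15
    nodes(n=2) -> return 15  (same call as traced above)
  -> return 31
  nodes(n=3) -> return 31  (same call as traced above)
-> return 63

Final answer: 63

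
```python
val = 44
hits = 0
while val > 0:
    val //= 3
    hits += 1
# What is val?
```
Trace:
  val=44
  val=44, hits=0
  val=14, hits=1
  val=4, hits=2
  val=1, hits=3
  val=0, hits=4

Final answer: 0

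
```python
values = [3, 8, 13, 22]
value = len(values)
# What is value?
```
Trace:
  values=[3, 8, 13, 22]
  values=[3, 8, 13, 22], value=4

Final answer: 4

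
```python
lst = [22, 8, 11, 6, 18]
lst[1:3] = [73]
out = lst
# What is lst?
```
Trace:
  lst=[22, 8, 11, 6, 18]
  lst=[22, 73, 6, 18]
  lst=[22, 73, 6, 18], out=[22, 73, 6, 18]

Final answer: [22, 73, 6, 18]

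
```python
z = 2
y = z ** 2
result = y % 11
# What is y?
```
Trace:
  z=2
  z=2, y=4
  z=2, y=4, result=4

Final answer: 4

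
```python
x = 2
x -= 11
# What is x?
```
Trace:
  x=2
  x=-9

Final answer: -9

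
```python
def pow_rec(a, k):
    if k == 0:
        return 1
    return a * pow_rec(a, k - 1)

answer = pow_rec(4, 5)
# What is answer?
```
Call trace:
pow_rec(a=4, k=5)
  pow_rec(a=4, k=4)
    pow_rec(a=4, k=3)
      pow_rec(a=4, k=2)
        pow_rec(a=4, k=1)
          pow_rec(a=4, k=0)
          -> return 1
        -> return 4
      -> return 16
    -> return 64
  -> return 256
-> return 1024

Final answer: 1024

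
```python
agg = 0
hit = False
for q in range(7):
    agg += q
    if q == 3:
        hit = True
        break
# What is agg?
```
Trace:
  agg=0
  agg=0, hit=False
  agg=0, hit=False, q=0
  agg=1, hit=False, q=1
  agg=3, hit=False, q=2
  agg=6, hit=True, q=3

Final answer: 6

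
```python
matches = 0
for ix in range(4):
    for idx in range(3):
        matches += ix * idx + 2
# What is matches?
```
Trace:
  matches=0
  matches=2, ix=0, idx=0
  matches=4, ix=0, idx=1
  matches=6, ix=0, idx=2
  matches=8, ix=1, idx=0
  matches=11, ix=1, idx=1
  matches=15, ix=1, idx=2
  matches=17, ix=2, idx=0
  matches=21, ix=2, idx=1
  matches=27, ix=2, idx=2
  matches=29, ix=3, idx=0
  matches=34, ix=3, idx=1
  matches=42, ix=3, idx=2

Final answer: 42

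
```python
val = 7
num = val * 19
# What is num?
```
Trace:
  val=7
  val=7, num=133

Final answer: 133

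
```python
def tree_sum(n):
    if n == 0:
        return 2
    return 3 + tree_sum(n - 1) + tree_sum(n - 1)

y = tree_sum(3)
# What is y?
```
Call trace (a repeated sub-call is expanded the first time; later identical calls just restate its return value):
tree_sum(n=3)
  tree_sum(n=2)
    tree_sum(n=1)
      tree_sum(n=0)
      -> return 2
      tree_sum(n=0)
      -> return 2
    -> return 7
    tree_sum(n=1) -> return 7  (same call as traced above)
  -> return 17
  tree_sum(n=2) -> return 17  (same call as traced above)
-> return 37

Final answer: 37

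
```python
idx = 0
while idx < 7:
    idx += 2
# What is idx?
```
Trace:
  idx=0
  idx=2
  idx=4
  idx=6
  idx=8

Final answer: 8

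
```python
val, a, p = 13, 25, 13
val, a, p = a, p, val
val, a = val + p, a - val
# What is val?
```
Trace:
  val=13, a=25, p=13
  val=25, a=13, p=13
  val=38, a=-12, p=13

Final answer: 38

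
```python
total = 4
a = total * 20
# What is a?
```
Trace:
  total=4
  total=4, a=80

Final answer: 80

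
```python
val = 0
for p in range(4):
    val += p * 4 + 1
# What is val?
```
Trace:
  val=0
  val=1, p=0
  val=6, p=1
  val=15, p=2
  val=28, p=3

Final answer: 28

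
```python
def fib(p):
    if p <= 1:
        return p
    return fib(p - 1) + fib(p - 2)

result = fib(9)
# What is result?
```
Call trace (a repeated sub-call is expanded the first time; later identical calls just restate its return value):
fib(p=9)
  fib(p=8)
    fib(p=7)
      fib(p=6)
        fib(p=5)
          fib(p=4)
            fib(p=3)
              fib(p=2)
                fib(p=1)
                -> return 1
                fib(p=0)
                -> return 0
              -> return 1
              fib(p=1)
              -> return 1
            -> return 2
            fib(p=2) -> return 1  (same call as traced above)
          -> return 3
          fib(p=3) -> return 2  (same call as traced above)
        -> return 5
        fib(p=4) -> return 3  (same call as traced above)
      -> return 8
      fib(p=5) -> return 5  (same call as traced above)
    -> return 13
    fib(p=6) -> return 8  (same call as traced above)
  -> return 21
  fib(p=7) -> return 13  (same call as traced above)
-> return 34

Final answer: 34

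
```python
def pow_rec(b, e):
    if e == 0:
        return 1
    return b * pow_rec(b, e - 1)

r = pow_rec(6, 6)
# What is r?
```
Call trace:
pow_rec(b=6, e=6)
  pow_rec(b=6, e=5)
    pow_rec(b=6, e=4)
      pow_rec(b=6, e=3)
        pow_rec(b=6, e=2)
          pow_rec(b=6, e=1)
            pow_rec(b=6, e=0)
            -> return 1
          -> return 6
        -> return 36
      -> return 216
    -> return 1296
  -> return 7776
-> return 46656

Final answer: 46656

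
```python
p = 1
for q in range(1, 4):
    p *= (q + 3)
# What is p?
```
Trace:
  p=1
  p=4, q=1
  p=20, q=2
  p=120, q=3

Final answer: 120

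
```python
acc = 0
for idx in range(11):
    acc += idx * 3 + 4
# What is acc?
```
Trace:
  acc=0
  acc=4, idx=0
  acc=11, idx=1
  acc=21, idx=2
  acc=34, idx=3
  acc=50, idx=4
  acc=69, idx=5
  acc=91, idx=6
  acc=116, idx=7
  acc=144, idx=8
  acc=175, idx=9
  acc=209, idx=10

Final answer: 209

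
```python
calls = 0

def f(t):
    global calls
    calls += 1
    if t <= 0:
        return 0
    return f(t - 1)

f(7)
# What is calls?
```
Call trace:
f(t=7)
  f(t=6)
    f(t=5)
      f(t=4)
        f(t=3)
          f(t=2)
            f(t=1)
              f(t=0)
              -> return 0
            -> return 0
          -> return 0
        -> return 0
      -> return 0
    -> return 0
  -> return 0
-> return 0

calls is incremented once per call. f is entered once for each t = 7, 6, 5, 4, 3, 2, 1, 0 (the t <= 0 call returns without recursing), i.e. 7 + 1 calls.
calls = 8

Final answer: 8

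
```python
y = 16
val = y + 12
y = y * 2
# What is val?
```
Trace:
  y=16
  y=16, val=28
  y=32, val=28

Final answer: 28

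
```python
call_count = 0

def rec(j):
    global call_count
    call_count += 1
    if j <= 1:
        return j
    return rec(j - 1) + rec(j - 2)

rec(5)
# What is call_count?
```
Call trace (a repeated sub-call is expanded the first time; later identical calls just restate its return value):
rec(j=5)
  rec(j=4)
    rec(j=3)
      rec(j=2)
        rec(j=1)
        -> return 1
        rec(j=0)
        -> return 0
      -> return 1
      rec(j=1)
      -> return 1
    -> return 2
    rec(j=2) -> return 1  (same call as traced above)
  -> return 3
  rec(j=3) -> return 2  (same call as traced above)
-> return 5

call_count is incremented once per call, so count the calls in each subtree. Let C(j) = number of calls made by rec(j).
C(0) = C(1) = 1 (base case, no recursion); C(j) = 1 + C(j - 1) + C(j - 2) otherwise.
C(2) = 1 + C(1) + C(0) = 1 + 1 + 1 = 3
C(3) = 1 + C(2) + C(1) = 1 + 3 + 1 = 5
C(4) = 1 + C(3) + C(2) = 1 + 5 + 3 = 9
C(5) = 1 + C(4) + C(3) = 1 + 9 + 5 = 15
call_count = C(5) = 15

Final answer: 15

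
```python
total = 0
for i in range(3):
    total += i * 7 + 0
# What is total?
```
Trace:
  total=0
  total=0, i=0
  total=7, i=1
  total=21, i=2

Final answer: 21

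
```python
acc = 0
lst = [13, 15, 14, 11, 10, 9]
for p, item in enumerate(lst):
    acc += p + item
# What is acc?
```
Trace:
  acc=0
  acc=13, p=0, item=13
  acc=29, p=1, item=15
  acc=45, p=2, item=14
  acc=59, p=3, item=11
  acc=73, p=4, item=10
  acc=87, p=5, item=9

Final answer: 87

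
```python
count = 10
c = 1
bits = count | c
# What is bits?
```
Trace:
  count=10
  count=10, c=1
  count=10, c=1, bits=11

Final answer: 11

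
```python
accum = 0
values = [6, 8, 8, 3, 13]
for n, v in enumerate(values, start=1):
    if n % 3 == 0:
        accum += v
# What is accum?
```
Trace:
  accum=0
  accum=0, n=1, v=6
  accum=0, n=2, v=8
  accum=8, n=3, v=8
  accum=8, n=4, v=3
  accum=8, n=5, v=13

Final answer: 8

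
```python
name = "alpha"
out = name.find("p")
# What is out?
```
Trace:
  name='alpha'
  name='alpha', out=2

Final answer: 2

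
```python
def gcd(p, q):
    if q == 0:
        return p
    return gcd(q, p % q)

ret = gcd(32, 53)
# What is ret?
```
Call trace:
gcd(p=32, q=53)
  gcd(p=53, q=32)
    gcd(p=32, q=21)
      gcd(p=21, q=11)
        gcd(p=11, q=10)
          gcd(p=10, q=1)
            gcd(p=1, q=0)
            -> return 1
          -> return 1
        -> return 1
      -> return 1
    -> return 1
  -> return 1
-> return 1

Final answer: 1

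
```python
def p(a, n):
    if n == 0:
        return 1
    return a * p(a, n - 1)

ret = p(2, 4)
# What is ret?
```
Call trace:
p(a=2, n=4)
  p(a=2, n=3)
    p(a=2, n=2)
      p(a=2, n=1)
        p(a=2, n=0)
        -> return 1
      -> return 2
    -> return 4
  -> return 8
-> return 16

Final answer: 16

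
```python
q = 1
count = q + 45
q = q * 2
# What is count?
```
Trace:
  q=1
  q=1, count=46
  q=2, count=46

Final answer: 46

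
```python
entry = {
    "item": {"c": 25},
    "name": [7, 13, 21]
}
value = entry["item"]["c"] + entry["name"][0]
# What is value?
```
Trace:
  entry={'item': {'c': 25}, 'name': [7, 13, 21]}
  entry={'item': {'c': 25}, 'name': [7, 13, 21]}, value=32

Final answer: 32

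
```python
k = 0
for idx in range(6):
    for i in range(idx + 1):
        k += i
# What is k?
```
Trace:
  k=0
  k=0, idx=0, i=0
  k=0, idx=1, i=0
  k=1, idx=1, i=1
  k=1, idx=2, i=0
  k=2, idx=2, i=1
  k=4, idx=2, i=2
  k=4, idx=3, i=0
  k=5, idx=3, i=1
  k=7, idx=3, i=2
  k=10, idx=3, i=3
  k=10, idx=4, i=0
  k=11, idx=4, i=1
  k=13, idx=4, i=2
  k=16, idx=4, i=3
  k=20, idx=4, i=4
  k=20, idx=5, i=0
  k=21, idx=5, i=1
  k=23, idx=5, i=2
  k=26, idx=5, i=3
  k=30, idx=5, i=4
  k=35, idx=5, i=5

Final answer: 35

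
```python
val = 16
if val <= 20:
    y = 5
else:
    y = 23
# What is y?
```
Trace:
  val=16
  val=16, y=5

Final answer: 5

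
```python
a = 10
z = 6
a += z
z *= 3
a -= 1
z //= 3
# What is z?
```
Trace:
  a=10
  a=10, z=6
  a=16, z=6
  a=16, z=18
  a=15, z=18
  a=15, z=6

Final answer: 6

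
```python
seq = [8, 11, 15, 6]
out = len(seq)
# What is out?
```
Trace:
  seq=[8, 11, 15, 6]
  seq=[8, 11, 15, 6], out=4

Final answer: 4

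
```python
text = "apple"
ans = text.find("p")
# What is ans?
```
Trace:
  text='apple'
  text='apple', ans=1

Final answer: 1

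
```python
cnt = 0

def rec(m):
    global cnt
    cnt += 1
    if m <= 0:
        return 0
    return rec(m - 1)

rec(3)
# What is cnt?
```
Call trace:
rec(m=3)
  rec(m=2)
    rec(m=1)
      rec(m=0)
      -> return 0
    -> return 0
  -> return 0
-> return 0

cnt is incremented once per call. rec is entered once for each m = 3, 2, 1, 0 (the m <= 0 call returns without recursing), i.e. 3 + 1 calls.
cnt = 4

Final answer: 4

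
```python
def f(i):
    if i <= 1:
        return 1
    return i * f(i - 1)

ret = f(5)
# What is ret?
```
Call trace:
f(i=5)
  f(i=4)
    f(i=3)
      f(i=2)
        f(i=1)
        -> return 1
      -> return 2
    -> return 6
  -> return 24
-> return 120

Final answer: 120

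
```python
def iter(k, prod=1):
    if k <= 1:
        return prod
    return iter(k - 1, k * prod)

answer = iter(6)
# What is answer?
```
Call trace:
iter(k=6, prod=1)
  iter(k=5, prod=6)
    iter(k=4, prod=30)
      iter(k=3, prod=120)
        iter(k=2, prod=360)
          iter(k=1, prod=720)
          -> return 720
        -> return 720
      -> return 720
    -> return 720
  -> return 720
-> return 720

Final answer: 720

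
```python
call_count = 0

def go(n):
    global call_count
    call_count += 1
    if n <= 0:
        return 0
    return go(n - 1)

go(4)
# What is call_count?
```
Call trace:
go(n=4)
  go(n=3)
    go(n=2)
      go(n=1)
        go(n=0)
        -> return 0
      -> return 0
    -> return 0
  -> return 0
-> return 0

call_count is incremented once per call. go is entered once for each n = 4, 3, 2, 1, 0 (the n <= 0 call returns without recursing), i.e. 4 + 1 calls.
call_count = 5

Final answer: 5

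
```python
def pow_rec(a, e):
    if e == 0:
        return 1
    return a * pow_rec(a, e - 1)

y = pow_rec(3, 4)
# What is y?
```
Call trace:
pow_rec(a=3, e=4)
  pow_rec(a=3, e=3)
    pow_rec(a=3, e=2)
      pow_rec(a=3, e=1)
        pow_rec(a=3, e=0)
        -> return 1
      -> return 3
    -> return 9
  -> return 27
-> return 81

Final answer: 81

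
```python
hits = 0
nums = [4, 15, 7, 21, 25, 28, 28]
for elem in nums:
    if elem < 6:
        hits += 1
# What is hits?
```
Trace:
  hits=0
  hits=1, elem=4
  hits=1, elem=15
  hits=1, elem=7
  hits=1, elem=21
  hits=1, elem=25
  hits=1, elem=28
  hits=1, elem=28

Final answer: 1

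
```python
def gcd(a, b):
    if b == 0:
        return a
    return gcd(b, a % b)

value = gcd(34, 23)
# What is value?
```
Call trace:
gcd(a=34, b=23)
  gcd(a=23, b=11)
    gcd(a=11, b=1)
      gcd(a=1, b=0)
      -> return 1
    -> return 1
  -> return 1
-> return 1

Final answer: 1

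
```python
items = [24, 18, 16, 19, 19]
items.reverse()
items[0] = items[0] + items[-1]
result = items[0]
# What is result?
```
Trace:
  items=[24, 18, 16, 19, 19]
  items=[19, 19, 16, 18, 24]
  items=[43, 19, 16, 18, 24]
  items=[43, 19, 16, 18, 24], result=43

Final answer: 43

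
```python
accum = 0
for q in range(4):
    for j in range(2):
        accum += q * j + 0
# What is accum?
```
Trace:
  accum=0
  accum=0, q=0, j=0
  accum=0, q=0, j=1
  accum=0, q=1, j=0
  accum=1, q=1, j=1
  accum=1, q=2, j=0
  accum=3, q=2, j=1
  accum=3, q=3, j=0
  accum=6, q=3, j=1

Final answer: 6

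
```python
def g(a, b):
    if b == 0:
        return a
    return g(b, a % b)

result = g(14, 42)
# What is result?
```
Call trace:
g(a=14, b=42)
  g(a=42, b=14)
    g(a=14, b=0)
    -> return 14
  -> return 14
-> return 14

Final answer: 14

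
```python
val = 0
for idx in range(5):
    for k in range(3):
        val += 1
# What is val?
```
Trace:
  val=0
  val=1, idx=0, k=0
  val=2, idx=0, k=1
  val=3, idx=0, k=2
  val=4, idx=1, k=0
  val=5, idx=1, k=1
  val=6, idx=1, k=2
  val=7, idx=2, k=0
  val=8, idx=2, k=1
  val=9, idx=2, k=2
  val=10, idx=3, k=0
  val=11, idx=3, k=1
  val=12, idx=3, k=2
  val=13, idx=4, k=0
  val=14, idx=4, k=1
  val=15, idx=4, k=2

Final answer: 15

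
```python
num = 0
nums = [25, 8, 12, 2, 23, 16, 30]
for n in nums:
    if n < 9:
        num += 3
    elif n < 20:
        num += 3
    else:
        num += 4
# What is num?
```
Trace:
  num=0
  num=4, n=25
  num=7, n=8
  num=10, n=12
  num=13, n=2
  num=17, n=23
  num=20, n=16
  num=24, n=30

Final answer: 24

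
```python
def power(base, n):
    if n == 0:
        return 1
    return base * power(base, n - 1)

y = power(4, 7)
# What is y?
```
Call trace:
power(base=4, n=7)
  power(base=4, n=6)
    power(base=4, n=5)
      power(base=4, n=4)
        power(base=4, n=3)
          power(base=4, n=2)
            power(base=4, n=1)
              power(base=4, n=0)
              -> return 1
            -> return 4
          -> return 16
        -> return 64
      -> return 256
    -> return 1024
  -> return 4096
-> return 16384

Final answer: 16384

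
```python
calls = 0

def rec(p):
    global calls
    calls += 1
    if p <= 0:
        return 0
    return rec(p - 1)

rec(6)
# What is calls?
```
Call trace:
rec(p=6)
  rec(p=5)
    rec(p=4)
      rec(p=3)
        rec(p=2)
          rec(p=1)
            rec(p=0)
            -> return 0
          -> return 0
        -> return 0
      -> return 0
    -> return 0
  -> return 0
-> return 0

calls is incremented once per call. rec is entered once for each p = 6, 5, 4, 3, 2, 1, 0 (the p <= 0 call returns without recursing), i.e. 6 + 1 calls.
calls = 7

Final answer: 7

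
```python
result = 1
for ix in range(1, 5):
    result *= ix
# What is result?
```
Trace:
  result=1
  result=1, ix=1
  result=2, ix=2
  result=6, ix=3
  result=24, ix=4

Final answer: 24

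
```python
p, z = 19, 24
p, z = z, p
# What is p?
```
Trace:
  p=19, z=24
  p=24, z=19

Final answer: 24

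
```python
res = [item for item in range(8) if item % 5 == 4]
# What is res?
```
Trace:
  item=0
  item=1
  item=2
  item=3
  item=4
  item=5
  item=6
  item=7
  res=[4]

Final answer: [4]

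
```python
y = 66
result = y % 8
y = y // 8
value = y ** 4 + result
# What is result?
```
Trace:
  y=66
  y=66, result=2
  y=8, result=2
  y=8, result=2, value=4098

Final answer: 2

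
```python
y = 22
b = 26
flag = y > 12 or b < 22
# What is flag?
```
Trace:
  y=22
  y=22, b=26
  y=22, b=26, flag=True

Final answer: True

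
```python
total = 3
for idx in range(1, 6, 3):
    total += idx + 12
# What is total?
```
Trace:
  total=3
  total=16, idx=1
  total=32, idx=4

Final answer: 32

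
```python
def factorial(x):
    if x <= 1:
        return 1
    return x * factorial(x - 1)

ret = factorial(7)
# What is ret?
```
Call trace:
factorial(x=7)
  factorial(x=6)
    factorial(x=5)
      factorial(x=4)
        factorial(x=3)
          factorial(x=2)
            factorial(x=1)
            -> return 1
          -> return 2
        -> return 6
      -> return 24
    -> return 120
  -> return 720
-> return 5040

Final answer: 5040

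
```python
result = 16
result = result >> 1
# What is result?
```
Trace:
  result=16
  result=8

Final answer: 8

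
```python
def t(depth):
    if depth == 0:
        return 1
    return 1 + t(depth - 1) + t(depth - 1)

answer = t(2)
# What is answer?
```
Call trace (a repeated sub-call is expanded the first time; later identical calls just restate its return value):
t(depth=2)
  t(depth=1)
    t(depth=0)
    -> return 1
    t(depth=0)
    -> return 1
  -> return 3
  t(depth=1) -> return 3  (same call as traced above)
-> return 7

Final answer: 7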